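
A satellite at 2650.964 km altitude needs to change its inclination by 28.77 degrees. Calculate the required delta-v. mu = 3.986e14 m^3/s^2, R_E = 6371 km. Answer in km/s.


r = 9021.9640 km = 9.021964e+06 m
V = sqrt(mu/r) = 6646.8840 m/s
di = 28.77 deg = 0.5021312 rad
dV = 2*V*sin(di/2) = 2*6646.8840*sin(0.2510656)
dV = 3302.6546 m/s = 3.3027 km/s

3.3027 km/s


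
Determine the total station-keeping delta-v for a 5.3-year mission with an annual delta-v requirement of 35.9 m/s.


dV = rate * years = 35.9 * 5.3
dV = 190.2700 m/s

190.2700 m/s


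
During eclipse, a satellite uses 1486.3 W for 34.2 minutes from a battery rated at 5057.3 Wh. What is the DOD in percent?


E_used = P * t / 60 = 1486.3 * 34.2 / 60 = 847.1910 Wh
DOD = E_used / E_total * 100 = 847.1910 / 5057.3 * 100
DOD = 16.7518 %

16.7518 %


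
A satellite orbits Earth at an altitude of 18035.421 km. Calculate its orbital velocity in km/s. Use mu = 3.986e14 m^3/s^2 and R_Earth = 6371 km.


r = R_E + alt = 6371.0 + 18035.421 = 24406.4210 km = 2.4406421e+07 m
v = sqrt(mu/r) = sqrt(3.986e14 / 2.4406421e+07) = 4041.2582 m/s = 4.0413 km/s

4.0413 km/s


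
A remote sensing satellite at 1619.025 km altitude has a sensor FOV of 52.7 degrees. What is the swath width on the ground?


FOV = 52.7 deg = 0.9197885 rad
swath = 2 * alt * tan(FOV/2) = 2 * 1619.025 * tan(0.4598943)
swath = 2 * 1619.025 * 0.4953171
swath = 1603.8615 km

1603.8615 km


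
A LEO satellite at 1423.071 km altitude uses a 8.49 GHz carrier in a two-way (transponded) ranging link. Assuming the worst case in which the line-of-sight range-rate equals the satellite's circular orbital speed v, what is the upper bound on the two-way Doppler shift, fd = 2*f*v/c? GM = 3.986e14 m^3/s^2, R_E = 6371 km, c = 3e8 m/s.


r = 7.794071e+06 m
v = sqrt(mu/r) = 7151.3242 m/s (worst-case radial velocity)
f = 8.49 GHz = 8.49e+09 Hz
fd = 2*f*v/c = 2*8.49e+09*7151.3242/3.0e+08
fd = 404764.9511 Hz

404764.9511 Hz


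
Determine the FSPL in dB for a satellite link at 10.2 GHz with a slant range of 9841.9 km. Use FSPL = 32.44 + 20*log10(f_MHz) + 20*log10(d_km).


f = 10.2 GHz = 10200.0000 MHz
d = 9841.9 km
FSPL = 32.44 + 20*log10(10200.0000) + 20*log10(9841.9)
FSPL = 32.44 + 80.1720 + 79.8616
FSPL = 192.4736 dB

192.4736 dB


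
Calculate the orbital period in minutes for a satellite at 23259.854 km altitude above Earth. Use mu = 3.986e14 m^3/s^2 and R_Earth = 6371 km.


r = 29630.8540 km = 2.9630854e+07 m
T = 2*pi*sqrt(r^3/mu) = 2*pi*sqrt(2.601552e+22 / 3.986e14)
T = 50760.6850 s = 846.0114 min

846.0114 minutes


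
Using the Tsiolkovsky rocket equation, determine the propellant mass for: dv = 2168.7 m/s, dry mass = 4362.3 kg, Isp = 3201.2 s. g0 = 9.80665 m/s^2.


ve = Isp * g0 = 3201.2 * 9.80665 = 31393.047980 m/s
mass ratio = exp(dv/ve) = exp(2168.7/31393.047980) = 1.07152426
m_prop = m_dry * (mr - 1) = 4362.3 * (1.07152426 - 1)
m_prop = 312.0103 kg

312.0103 kg


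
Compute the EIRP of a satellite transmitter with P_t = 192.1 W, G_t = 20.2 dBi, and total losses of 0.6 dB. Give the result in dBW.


Pt = 192.1 W = 22.8353 dBW
EIRP = Pt_dBW + Gt - losses = 22.8353 + 20.2 - 0.6 = 42.4353 dBW

42.4353 dBW


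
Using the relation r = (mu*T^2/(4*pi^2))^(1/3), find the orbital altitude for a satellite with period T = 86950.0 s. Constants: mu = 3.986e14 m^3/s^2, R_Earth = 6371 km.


T = 86950.0 s
r = (mu*T^2/(4*pi^2))^(1/3) = (3.986e14 * 86950.0^2 / (4*pi^2))^(1/3)
r = 4.2420154e+07 m = 42420.1543 km
alt = r - R_E = 42420.1543 - 6371 = 36049.1543 km

36049.1543 km


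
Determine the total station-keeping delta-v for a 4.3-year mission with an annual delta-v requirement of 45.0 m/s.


dV = rate * years = 45.0 * 4.3
dV = 193.5000 m/s

193.5000 m/s


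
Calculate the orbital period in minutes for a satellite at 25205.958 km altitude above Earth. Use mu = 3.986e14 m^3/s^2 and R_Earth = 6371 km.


r = 31576.9580 km = 3.1576958e+07 m
T = 2*pi*sqrt(r^3/mu) = 2*pi*sqrt(3.148552e+22 / 3.986e14)
T = 55842.7318 s = 930.7122 min

930.7122 minutes


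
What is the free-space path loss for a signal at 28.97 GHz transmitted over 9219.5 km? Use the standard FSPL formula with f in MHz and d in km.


f = 28.97 GHz = 28970.0000 MHz
d = 9219.5 km
FSPL = 32.44 + 20*log10(28970.0000) + 20*log10(9219.5)
FSPL = 32.44 + 89.2390 + 79.2941
FSPL = 200.9731 dB

200.9731 dB


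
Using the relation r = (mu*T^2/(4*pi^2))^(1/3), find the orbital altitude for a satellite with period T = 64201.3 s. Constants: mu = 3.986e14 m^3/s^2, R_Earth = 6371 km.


T = 64201.3 s
r = (mu*T^2/(4*pi^2))^(1/3) = (3.986e14 * 64201.3^2 / (4*pi^2))^(1/3)
r = 3.4654135e+07 m = 34654.1353 km
alt = r - R_E = 34654.1353 - 6371 = 28283.1353 km

28283.1353 km


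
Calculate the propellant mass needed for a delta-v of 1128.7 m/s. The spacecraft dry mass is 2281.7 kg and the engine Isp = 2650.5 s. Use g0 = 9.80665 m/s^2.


ve = Isp * g0 = 2650.5 * 9.80665 = 25992.525825 m/s
mass ratio = exp(dv/ve) = exp(1128.7/25992.525825) = 1.04438064
m_prop = m_dry * (mr - 1) = 2281.7 * (1.04438064 - 1)
m_prop = 101.2633 kg

101.2633 kg


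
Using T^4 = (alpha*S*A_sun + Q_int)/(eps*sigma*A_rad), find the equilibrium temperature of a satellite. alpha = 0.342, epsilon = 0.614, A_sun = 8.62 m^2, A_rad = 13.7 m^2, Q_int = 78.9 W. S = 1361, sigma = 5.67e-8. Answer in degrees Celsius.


Numerator = alpha*S*A_sun + Q_int = 0.342*1361*8.62 + 78.9 = 4091.1824 W
Denominator = eps*sigma*A_rad = 0.614*5.67e-8*13.7 = 4.7694906e-07 W/K^4
T^4 = 8.5778184e+09 K^4
T = 304.3296 K = 31.1796 C

31.1796 degrees Celsius


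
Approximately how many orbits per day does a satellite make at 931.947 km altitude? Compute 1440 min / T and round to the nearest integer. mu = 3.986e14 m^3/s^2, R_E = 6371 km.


r = 7.302947e+06 m
T = 2*pi*sqrt(r^3/mu) = 6210.9559 s = 103.5159 min
revs/day = 1440 / 103.5159 = 13.9109
Rounded: 14 revolutions per day

14 revolutions per day


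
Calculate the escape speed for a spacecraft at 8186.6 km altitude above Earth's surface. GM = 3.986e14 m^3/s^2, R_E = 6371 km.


r = 6371.0 + 8186.6 = 14557.6000 km = 1.45576e+07 m
v_esc = sqrt(2*mu/r) = sqrt(2*3.986e14 / 1.45576e+07)
v_esc = 7400.1199 m/s = 7.4001 km/s

7.4001 km/s


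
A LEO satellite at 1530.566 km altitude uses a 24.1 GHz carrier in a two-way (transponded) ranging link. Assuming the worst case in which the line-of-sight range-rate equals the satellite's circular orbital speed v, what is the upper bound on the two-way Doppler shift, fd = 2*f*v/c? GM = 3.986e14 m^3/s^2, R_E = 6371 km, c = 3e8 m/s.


r = 7.901566e+06 m
v = sqrt(mu/r) = 7102.5134 m/s (worst-case radial velocity)
f = 24.1 GHz = 2.41e+10 Hz
fd = 2*f*v/c = 2*2.41e+10*7102.5134/3.0e+08
fd = 1.1411372e+06 Hz

1.1411e+06 Hz


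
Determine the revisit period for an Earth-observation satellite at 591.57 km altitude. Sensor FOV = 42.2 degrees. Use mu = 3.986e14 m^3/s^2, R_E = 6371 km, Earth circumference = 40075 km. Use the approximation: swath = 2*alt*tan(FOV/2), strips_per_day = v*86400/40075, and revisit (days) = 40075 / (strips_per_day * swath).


swath = 2*591.57*tan(0.3682645) = 456.5357 km
v = sqrt(mu/r) = 7566.3053 m/s = 7.5663 km/s
strips/day = v*86400/40075 = 7.5663*86400/40075 = 16.3126
coverage/day = strips * swath = 16.3126 * 456.5357 = 7447.2999 km
revisit = 40075 / 7447.2999 = 5.3811 days

5.3811 days


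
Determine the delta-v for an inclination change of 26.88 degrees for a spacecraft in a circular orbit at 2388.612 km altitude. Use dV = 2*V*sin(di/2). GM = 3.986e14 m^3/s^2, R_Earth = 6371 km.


r = 8759.6120 km = 8.759612e+06 m
V = sqrt(mu/r) = 6745.6874 m/s
di = 26.88 deg = 0.4691445 rad
dV = 2*V*sin(di/2) = 2*6745.6874*sin(0.2345723)
dV = 3135.7594 m/s = 3.1358 km/s

3.1358 km/s


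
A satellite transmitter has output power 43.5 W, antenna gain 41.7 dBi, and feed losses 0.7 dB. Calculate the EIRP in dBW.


Pt = 43.5 W = 16.3849 dBW
EIRP = Pt_dBW + Gt - losses = 16.3849 + 41.7 - 0.7 = 57.3849 dBW

57.3849 dBW


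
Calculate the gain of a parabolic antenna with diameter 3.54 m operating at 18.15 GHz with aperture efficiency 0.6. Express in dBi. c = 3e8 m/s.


lambda = c/f = 3e8 / 1.815e+10 = 0.01652893 m
G = eta*(pi*D/lambda)^2 = 0.6*(pi*3.54/0.01652893)^2
G = 271624.0805 (linear)
G = 10*log10(271624.0805) = 54.3397 dBi

54.3397 dBi


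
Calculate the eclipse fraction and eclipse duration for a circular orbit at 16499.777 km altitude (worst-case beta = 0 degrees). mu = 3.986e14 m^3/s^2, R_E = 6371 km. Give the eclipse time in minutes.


r = 22870.7770 km
T = 573.6954 min
Eclipse fraction = arcsin(R_E/r)/pi = arcsin(6371.0000/22870.7770)/pi
= arcsin(0.2785651)/pi = 0.0898588
Eclipse duration = 0.0898588 * 573.6954 = 51.5516 min

51.5516 minutes


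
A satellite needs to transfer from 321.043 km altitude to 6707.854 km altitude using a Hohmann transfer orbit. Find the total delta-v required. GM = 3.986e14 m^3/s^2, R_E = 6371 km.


r1 = 6692.0430 km = 6.692043e+06 m
r2 = 13078.8540 km = 1.3078854e+07 m
dv1 = sqrt(mu/r1)*(sqrt(2*r2/(r1+r2)) - 1) = 1159.4740 m/s
dv2 = sqrt(mu/r2)*(1 - sqrt(2*r1/(r1+r2))) = 978.3819 m/s
total dv = |dv1| + |dv2| = 1159.4740 + 978.3819 = 2137.8558 m/s = 2.1379 km/s

2.1379 km/s


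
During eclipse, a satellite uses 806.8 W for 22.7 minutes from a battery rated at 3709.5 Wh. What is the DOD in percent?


E_used = P * t / 60 = 806.8 * 22.7 / 60 = 305.2393 Wh
DOD = E_used / E_total * 100 = 305.2393 / 3709.5 * 100
DOD = 8.2286 %

8.2286 %


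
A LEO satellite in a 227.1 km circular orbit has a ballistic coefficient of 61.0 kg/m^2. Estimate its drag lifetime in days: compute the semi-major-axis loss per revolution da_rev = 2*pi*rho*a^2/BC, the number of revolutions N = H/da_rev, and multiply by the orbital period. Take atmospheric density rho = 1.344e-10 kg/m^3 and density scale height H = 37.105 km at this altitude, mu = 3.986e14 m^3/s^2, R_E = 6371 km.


a = R_E + alt = 6598.1000 km = 6.5981e+06 m
da_rev = 2*pi*rho*a^2/BC = 2*pi*1.344e-10*(6.5981e+06)^2/61.0 = 602.680429 m per revolution
N = H/da_rev = 37105.0000 m / 602.680429 m = 61.5666 revolutions
P = 2*pi*sqrt(a^3/mu) = 5333.8348 s
lifetime = N*P = 61.5666 * 5333.8348 = 328386.2077 s = 3.8008 days

3.8008 days


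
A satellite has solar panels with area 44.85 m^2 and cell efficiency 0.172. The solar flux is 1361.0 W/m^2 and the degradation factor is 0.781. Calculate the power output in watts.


P = area * eta * S * degradation
P = 44.85 * 0.172 * 1361.0 * 0.781
P = 8199.7395 W

8199.7395 W


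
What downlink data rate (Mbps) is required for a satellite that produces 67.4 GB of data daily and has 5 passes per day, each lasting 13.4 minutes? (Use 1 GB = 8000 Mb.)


total contact time = 5 * 13.4 * 60 = 4020.0000 s
data = 67.4 GB = 539200.0000 Mb
rate = 539200.0000 / 4020.0000 = 134.1294 Mbps

134.1294 Mbps


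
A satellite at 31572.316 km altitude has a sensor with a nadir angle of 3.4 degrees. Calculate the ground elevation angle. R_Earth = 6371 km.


r = R_E + alt = 37943.3160 km
Law of sines in the satellite / Earth-center / ground-point triangle:
  sin(nadir)/R_E = sin(90 + el)/r  =>  cos(el) = (r/R_E)*sin(nadir)
cos(el) = (37943.3160 / 6371.0000) * sin(3.4 deg) = 0.3532068
el = arccos(0.3532068) = 69.3164 deg
(Earth-central angle = 90 - nadir - el = 17.2836 deg)

69.3164 degrees


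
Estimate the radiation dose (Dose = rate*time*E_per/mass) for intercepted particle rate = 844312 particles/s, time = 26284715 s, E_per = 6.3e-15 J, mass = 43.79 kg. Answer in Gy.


Total energy deposited = rate * time * E_per
  = 844312 * 26284715 * 6.3e-15 = 0.1398128 J
Dose = E_total / mass = 0.1398128 / 43.79
Dose = 0.003192801 Gy

0.0032 Gy


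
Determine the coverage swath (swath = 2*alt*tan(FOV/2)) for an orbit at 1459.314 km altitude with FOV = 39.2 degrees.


FOV = 39.2 deg = 0.6841691 rad
swath = 2 * alt * tan(FOV/2) = 2 * 1459.314 * tan(0.3420845)
swath = 2 * 1459.314 * 0.356084
swath = 1039.2767 km

1039.2767 km


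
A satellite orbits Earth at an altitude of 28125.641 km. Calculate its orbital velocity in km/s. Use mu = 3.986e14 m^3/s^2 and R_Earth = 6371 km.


r = R_E + alt = 6371.0 + 28125.641 = 34496.6410 km = 3.4496641e+07 m
v = sqrt(mu/r) = sqrt(3.986e14 / 3.4496641e+07) = 3399.2276 m/s = 3.3992 km/s

3.3992 km/s


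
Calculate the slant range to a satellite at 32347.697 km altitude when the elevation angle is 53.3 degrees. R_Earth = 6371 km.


h = 32347.697 km, el = 53.3 deg
d = -R_E*sin(el) + sqrt((R_E*sin(el))^2 + 2*R_E*h + h^2)
d = -6371.0000*sin(0.9302605) + sqrt((6371.0000*0.8017756)^2 + 2*6371.0000*32347.697 + 32347.697^2)
d = 33422.9225 km

33422.9225 km


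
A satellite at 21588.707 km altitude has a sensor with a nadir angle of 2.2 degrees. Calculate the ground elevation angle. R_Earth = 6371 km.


r = R_E + alt = 27959.7070 km
Law of sines in the satellite / Earth-center / ground-point triangle:
  sin(nadir)/R_E = sin(90 + el)/r  =>  cos(el) = (r/R_E)*sin(nadir)
cos(el) = (27959.7070 / 6371.0000) * sin(2.2 deg) = 0.1684684
el = arccos(0.1684684) = 80.3012 deg
(Earth-central angle = 90 - nadir - el = 7.4988 deg)

80.3012 degrees


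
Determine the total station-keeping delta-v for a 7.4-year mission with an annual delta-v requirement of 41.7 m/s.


dV = rate * years = 41.7 * 7.4
dV = 308.5800 m/s

308.5800 m/s


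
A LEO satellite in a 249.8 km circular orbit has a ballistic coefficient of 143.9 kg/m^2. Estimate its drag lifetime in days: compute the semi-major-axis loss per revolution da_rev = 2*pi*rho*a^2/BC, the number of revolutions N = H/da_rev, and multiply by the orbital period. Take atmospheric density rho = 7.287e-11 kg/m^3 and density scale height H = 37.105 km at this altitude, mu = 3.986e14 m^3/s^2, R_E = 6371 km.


a = R_E + alt = 6620.8000 km = 6.6208e+06 m
da_rev = 2*pi*rho*a^2/BC = 2*pi*7.287e-11*(6.6208e+06)^2/143.9 = 139.472563 m per revolution
N = H/da_rev = 37105.0000 m / 139.472563 m = 266.0380 revolutions
P = 2*pi*sqrt(a^3/mu) = 5361.3841 s
lifetime = N*P = 266.0380 * 5361.3841 = 1.4263318e+06 s = 16.5085 days

16.5085 days


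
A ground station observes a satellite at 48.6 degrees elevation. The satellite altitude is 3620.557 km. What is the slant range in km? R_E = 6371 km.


h = 3620.557 km, el = 48.6 deg
d = -R_E*sin(el) + sqrt((R_E*sin(el))^2 + 2*R_E*h + h^2)
d = -6371.0000*sin(0.84823) + sqrt((6371.0000*0.7501111)^2 + 2*6371.0000*3620.557 + 3620.557^2)
d = 4280.8440 km

4280.8440 km


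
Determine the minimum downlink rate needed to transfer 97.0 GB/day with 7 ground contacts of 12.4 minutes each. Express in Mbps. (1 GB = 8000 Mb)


total contact time = 7 * 12.4 * 60 = 5208.0000 s
data = 97.0 GB = 776000.0000 Mb
rate = 776000.0000 / 5208.0000 = 149.0015 Mbps

149.0015 Mbps


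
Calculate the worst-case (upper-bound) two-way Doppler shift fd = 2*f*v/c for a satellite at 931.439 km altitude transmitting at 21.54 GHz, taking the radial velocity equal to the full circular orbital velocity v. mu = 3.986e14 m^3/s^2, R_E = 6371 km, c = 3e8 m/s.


r = 7.302439e+06 m
v = sqrt(mu/r) = 7388.1325 m/s (worst-case radial velocity)
f = 21.54 GHz = 2.154e+10 Hz
fd = 2*f*v/c = 2*2.154e+10*7388.1325/3.0e+08
fd = 1.0609358e+06 Hz

1.0609e+06 Hz


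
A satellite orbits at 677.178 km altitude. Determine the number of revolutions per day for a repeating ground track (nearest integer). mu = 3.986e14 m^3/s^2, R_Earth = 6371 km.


r = 7.048178e+06 m
T = 2*pi*sqrt(r^3/mu) = 5888.7961 s = 98.1466 min
revs/day = 1440 / 98.1466 = 14.6719
Rounded: 15 revolutions per day

15 revolutions per day


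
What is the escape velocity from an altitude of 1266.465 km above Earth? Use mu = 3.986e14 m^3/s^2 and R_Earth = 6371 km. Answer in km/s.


r = 6371.0 + 1266.465 = 7637.4650 km = 7.637465e+06 m
v_esc = sqrt(2*mu/r) = sqrt(2*3.986e14 / 7.637465e+06)
v_esc = 10216.6621 m/s = 10.2167 km/s

10.2167 km/s


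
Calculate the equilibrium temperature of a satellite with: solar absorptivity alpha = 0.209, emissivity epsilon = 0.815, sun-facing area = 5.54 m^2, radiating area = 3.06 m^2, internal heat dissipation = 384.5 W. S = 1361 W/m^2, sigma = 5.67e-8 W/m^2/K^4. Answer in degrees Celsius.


Numerator = alpha*S*A_sun + Q_int = 0.209*1361*5.54 + 384.5 = 1960.3475 W
Denominator = eps*sigma*A_rad = 0.815*5.67e-8*3.06 = 1.4140413e-07 W/K^4
T^4 = 1.3863439e+10 K^4
T = 343.1372 K = 69.9872 C

69.9872 degrees Celsius


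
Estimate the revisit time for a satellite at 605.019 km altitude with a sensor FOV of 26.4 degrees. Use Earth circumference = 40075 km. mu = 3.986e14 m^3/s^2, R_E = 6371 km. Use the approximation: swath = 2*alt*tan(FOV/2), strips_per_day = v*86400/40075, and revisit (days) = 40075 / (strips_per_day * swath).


swath = 2*605.019*tan(0.2303835) = 283.8119 km
v = sqrt(mu/r) = 7559.0083 m/s = 7.5590 km/s
strips/day = v*86400/40075 = 7.5590*86400/40075 = 16.2969
coverage/day = strips * swath = 16.2969 * 283.8119 = 4625.2537 km
revisit = 40075 / 4625.2537 = 8.6644 days

8.6644 days


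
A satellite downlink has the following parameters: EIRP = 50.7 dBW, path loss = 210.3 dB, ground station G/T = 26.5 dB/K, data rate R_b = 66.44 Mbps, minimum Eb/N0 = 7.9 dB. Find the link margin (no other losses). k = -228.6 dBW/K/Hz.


C/N0 = EIRP - FSPL + G/T - k = 50.7 - 210.3 + 26.5 - (-228.6)
C/N0 = 95.5000 dB-Hz
R_b = 66.44 Mbps = 6.644e+07 bps -> 10*log10(R_b) = 78.2243 dB-Hz
Eb/N0 = C/N0 - 10*log10(R_b) = 95.5000 - 78.2243 = 17.2757 dB
Margin = Eb/N0 - Eb/N0_req = 17.2757 - 7.9 = 9.3757 dB (link closes)

9.3757 dB


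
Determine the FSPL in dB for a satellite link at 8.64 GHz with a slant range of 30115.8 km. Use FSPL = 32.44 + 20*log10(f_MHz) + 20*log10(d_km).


f = 8.64 GHz = 8640.0000 MHz
d = 30115.8 km
FSPL = 32.44 + 20*log10(8640.0000) + 20*log10(30115.8)
FSPL = 32.44 + 78.7303 + 89.5759
FSPL = 200.7462 dB

200.7462 dB


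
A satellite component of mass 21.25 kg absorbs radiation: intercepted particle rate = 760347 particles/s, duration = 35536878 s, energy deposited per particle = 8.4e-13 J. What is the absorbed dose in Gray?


Total energy deposited = rate * time * E_per
  = 760347 * 35536878 * 8.4e-13 = 22.6971 J
Dose = E_total / mass = 22.6971 / 21.25
Dose = 1.0681 Gy

1.0681 Gy


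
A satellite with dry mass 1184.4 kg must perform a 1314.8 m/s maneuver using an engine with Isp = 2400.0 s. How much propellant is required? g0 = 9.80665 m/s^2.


ve = Isp * g0 = 2400.0 * 9.80665 = 23535.960000 m/s
mass ratio = exp(dv/ve) = exp(1314.8/23535.960000) = 1.05745328
m_prop = m_dry * (mr - 1) = 1184.4 * (1.05745328 - 1)
m_prop = 68.0477 kg

68.0477 kg


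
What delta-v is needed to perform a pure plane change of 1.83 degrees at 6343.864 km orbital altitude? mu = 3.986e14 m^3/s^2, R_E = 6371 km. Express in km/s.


r = 12714.8640 km = 1.2714864e+07 m
V = sqrt(mu/r) = 5599.0299 m/s
di = 1.83 deg = 0.03193953 rad
dV = 2*V*sin(di/2) = 2*5599.0299*sin(0.01596976)
dV = 178.8228 m/s = 0.1788228 km/s

0.1788 km/s


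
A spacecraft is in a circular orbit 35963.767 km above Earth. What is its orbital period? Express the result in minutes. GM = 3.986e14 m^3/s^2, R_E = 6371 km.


r = 42334.7670 km = 4.2334767e+07 m
T = 2*pi*sqrt(r^3/mu) = 2*pi*sqrt(7.5873745e+22 / 3.986e14)
T = 86687.6005 s = 1444.7933 min

1444.7933 minutes


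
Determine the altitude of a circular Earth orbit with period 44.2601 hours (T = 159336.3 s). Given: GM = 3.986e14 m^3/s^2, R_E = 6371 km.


T = 159336.3 s
r = (mu*T^2/(4*pi^2))^(1/3) = (3.986e14 * 159336.3^2 / (4*pi^2))^(1/3)
r = 6.3523683e+07 m = 63523.6832 km
alt = r - R_E = 63523.6832 - 6371 = 57152.6832 km

57152.6832 km


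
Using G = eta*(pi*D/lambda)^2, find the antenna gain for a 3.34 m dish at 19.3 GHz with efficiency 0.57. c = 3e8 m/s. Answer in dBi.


lambda = c/f = 3e8 / 1.93e+10 = 0.01554404 m
G = eta*(pi*D/lambda)^2 = 0.57*(pi*3.34/0.01554404)^2
G = 259740.4827 (linear)
G = 10*log10(259740.4827) = 54.1454 dBi

54.1454 dBi


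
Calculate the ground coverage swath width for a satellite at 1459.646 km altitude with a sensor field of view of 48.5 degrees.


FOV = 48.5 deg = 0.8464847 rad
swath = 2 * alt * tan(FOV/2) = 2 * 1459.646 * tan(0.4232423)
swath = 2 * 1459.646 * 0.4504672
swath = 1315.0452 km

1315.0452 km


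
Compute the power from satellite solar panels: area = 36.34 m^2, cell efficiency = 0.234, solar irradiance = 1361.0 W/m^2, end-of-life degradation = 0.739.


P = area * eta * S * degradation
P = 36.34 * 0.234 * 1361.0 * 0.739
P = 8552.7021 W

8552.7021 W


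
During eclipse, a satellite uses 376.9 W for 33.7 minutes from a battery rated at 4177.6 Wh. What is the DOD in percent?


E_used = P * t / 60 = 376.9 * 33.7 / 60 = 211.6922 Wh
DOD = E_used / E_total * 100 = 211.6922 / 4177.6 * 100
DOD = 5.0673 %

5.0673 %


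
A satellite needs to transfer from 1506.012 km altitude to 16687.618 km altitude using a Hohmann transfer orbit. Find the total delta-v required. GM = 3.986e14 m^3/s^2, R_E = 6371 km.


r1 = 7877.0120 km = 7.877012e+06 m
r2 = 23058.6180 km = 2.3058618e+07 m
dv1 = sqrt(mu/r1)*(sqrt(2*r2/(r1+r2)) - 1) = 1571.8298 m/s
dv2 = sqrt(mu/r2)*(1 - sqrt(2*r1/(r1+r2))) = 1190.6841 m/s
total dv = |dv1| + |dv2| = 1571.8298 + 1190.6841 = 2762.5139 m/s = 2.7625 km/s

2.7625 km/s


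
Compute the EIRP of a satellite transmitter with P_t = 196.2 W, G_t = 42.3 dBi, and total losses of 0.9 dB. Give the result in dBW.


Pt = 196.2 W = 22.9270 dBW
EIRP = Pt_dBW + Gt - losses = 22.9270 + 42.3 - 0.9 = 64.3270 dBW

64.3270 dBW


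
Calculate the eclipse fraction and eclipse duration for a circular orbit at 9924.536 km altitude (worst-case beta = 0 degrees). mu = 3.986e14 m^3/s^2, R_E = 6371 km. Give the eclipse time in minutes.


r = 16295.5360 km
T = 345.0348 min
Eclipse fraction = arcsin(R_E/r)/pi = arcsin(6371.0000/16295.5360)/pi
= arcsin(0.390966)/pi = 0.127859
Eclipse duration = 0.127859 * 345.0348 = 44.1158 min

44.1158 minutes


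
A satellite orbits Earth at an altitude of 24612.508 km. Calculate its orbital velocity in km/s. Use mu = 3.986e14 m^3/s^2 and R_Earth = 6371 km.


r = R_E + alt = 6371.0 + 24612.508 = 30983.5080 km = 3.0983508e+07 m
v = sqrt(mu/r) = sqrt(3.986e14 / 3.0983508e+07) = 3586.7686 m/s = 3.5868 km/s

3.5868 km/s


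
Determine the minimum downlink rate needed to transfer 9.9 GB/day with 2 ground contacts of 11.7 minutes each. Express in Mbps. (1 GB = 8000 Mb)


total contact time = 2 * 11.7 * 60 = 1404.0000 s
data = 9.9 GB = 79200.0000 Mb
rate = 79200.0000 / 1404.0000 = 56.4103 Mbps

56.4103 Mbps


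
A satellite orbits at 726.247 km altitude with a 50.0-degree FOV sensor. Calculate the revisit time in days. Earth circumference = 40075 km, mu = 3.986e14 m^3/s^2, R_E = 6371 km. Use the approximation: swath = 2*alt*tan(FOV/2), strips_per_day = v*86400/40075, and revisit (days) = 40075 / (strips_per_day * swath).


swath = 2*726.247*tan(0.4363323) = 677.3091 km
v = sqrt(mu/r) = 7494.1725 m/s = 7.4942 km/s
strips/day = v*86400/40075 = 7.4942*86400/40075 = 16.1571
coverage/day = strips * swath = 16.1571 * 677.3091 = 10943.3627 km
revisit = 40075 / 10943.3627 = 3.6620 days

3.6620 days


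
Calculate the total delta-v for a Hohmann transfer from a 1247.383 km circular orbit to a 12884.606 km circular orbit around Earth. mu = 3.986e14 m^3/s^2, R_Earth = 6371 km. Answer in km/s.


r1 = 7618.3830 km = 7.618383e+06 m
r2 = 19255.6060 km = 1.9255606e+07 m
dv1 = sqrt(mu/r1)*(sqrt(2*r2/(r1+r2)) - 1) = 1425.6280 m/s
dv2 = sqrt(mu/r2)*(1 - sqrt(2*r1/(r1+r2))) = 1123.9103 m/s
total dv = |dv1| + |dv2| = 1425.6280 + 1123.9103 = 2549.5383 m/s = 2.5495 km/s

2.5495 km/s


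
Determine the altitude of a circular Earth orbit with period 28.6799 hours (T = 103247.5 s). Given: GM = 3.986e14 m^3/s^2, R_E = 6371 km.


T = 103247.5 s
r = (mu*T^2/(4*pi^2))^(1/3) = (3.986e14 * 103247.5^2 / (4*pi^2))^(1/3)
r = 4.7567707e+07 m = 47567.7069 km
alt = r - R_E = 47567.7069 - 6371 = 41196.7069 km

41196.7069 km


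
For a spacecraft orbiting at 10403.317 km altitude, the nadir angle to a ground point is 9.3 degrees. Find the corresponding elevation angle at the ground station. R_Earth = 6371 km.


r = R_E + alt = 16774.3170 km
Law of sines in the satellite / Earth-center / ground-point triangle:
  sin(nadir)/R_E = sin(90 + el)/r  =>  cos(el) = (r/R_E)*sin(nadir)
cos(el) = (16774.3170 / 6371.0000) * sin(9.3 deg) = 0.4254895
el = arccos(0.4254895) = 64.8183 deg
(Earth-central angle = 90 - nadir - el = 15.8817 deg)

64.8183 degrees


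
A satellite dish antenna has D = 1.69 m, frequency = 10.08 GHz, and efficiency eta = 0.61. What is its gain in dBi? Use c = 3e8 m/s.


lambda = c/f = 3e8 / 1.008e+10 = 0.0297619 m
G = eta*(pi*D/lambda)^2 = 0.61*(pi*1.69/0.0297619)^2
G = 19412.5034 (linear)
G = 10*log10(19412.5034) = 42.8808 dBi

42.8808 dBi


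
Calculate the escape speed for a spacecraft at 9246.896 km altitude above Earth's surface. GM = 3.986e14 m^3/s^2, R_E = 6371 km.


r = 6371.0 + 9246.896 = 15617.8960 km = 1.5617896e+07 m
v_esc = sqrt(2*mu/r) = sqrt(2*3.986e14 / 1.5617896e+07)
v_esc = 7144.5089 m/s = 7.1445 km/s

7.1445 km/s


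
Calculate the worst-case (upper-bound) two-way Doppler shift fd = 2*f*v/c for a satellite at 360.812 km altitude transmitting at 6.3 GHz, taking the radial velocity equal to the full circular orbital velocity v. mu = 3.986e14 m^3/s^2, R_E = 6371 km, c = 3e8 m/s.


r = 6.731812e+06 m
v = sqrt(mu/r) = 7694.8943 m/s (worst-case radial velocity)
f = 6.3 GHz = 6.3e+09 Hz
fd = 2*f*v/c = 2*6.3e+09*7694.8943/3.0e+08
fd = 323185.5600 Hz

323185.5600 Hz


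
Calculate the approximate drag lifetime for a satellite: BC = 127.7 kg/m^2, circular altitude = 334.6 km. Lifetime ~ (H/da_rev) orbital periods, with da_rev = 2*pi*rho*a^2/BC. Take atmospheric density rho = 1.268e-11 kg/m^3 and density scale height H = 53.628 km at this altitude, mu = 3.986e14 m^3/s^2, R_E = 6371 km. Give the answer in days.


a = R_E + alt = 6705.6000 km = 6.7056e+06 m
da_rev = 2*pi*rho*a^2/BC = 2*pi*1.268e-11*(6.7056e+06)^2/127.7 = 28.053271 m per revolution
N = H/da_rev = 53628.0000 m / 28.053271 m = 1911.6487 revolutions
P = 2*pi*sqrt(a^3/mu) = 5464.7171 s
lifetime = N*P = 1911.6487 * 5464.7171 = 1.0446619e+07 s = 120.9099 days

120.9099 days


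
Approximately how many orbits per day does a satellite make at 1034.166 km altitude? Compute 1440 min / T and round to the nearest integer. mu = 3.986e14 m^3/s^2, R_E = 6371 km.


r = 7.405166e+06 m
T = 2*pi*sqrt(r^3/mu) = 6341.8128 s = 105.6969 min
revs/day = 1440 / 105.6969 = 13.6239
Rounded: 14 revolutions per day

14 revolutions per day


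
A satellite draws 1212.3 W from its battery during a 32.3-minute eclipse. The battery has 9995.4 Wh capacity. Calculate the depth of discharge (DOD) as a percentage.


E_used = P * t / 60 = 1212.3 * 32.3 / 60 = 652.6215 Wh
DOD = E_used / E_total * 100 = 652.6215 / 9995.4 * 100
DOD = 6.5292 %

6.5292 %


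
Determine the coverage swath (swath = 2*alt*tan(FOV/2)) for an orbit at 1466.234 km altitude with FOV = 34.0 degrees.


FOV = 34.0 deg = 0.5934119 rad
swath = 2 * alt * tan(FOV/2) = 2 * 1466.234 * tan(0.296706)
swath = 2 * 1466.234 * 0.3057307
swath = 896.5454 km

896.5454 km


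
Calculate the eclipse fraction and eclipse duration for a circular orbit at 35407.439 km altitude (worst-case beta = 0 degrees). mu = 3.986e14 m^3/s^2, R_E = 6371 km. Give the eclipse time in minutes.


r = 41778.4390 km
T = 1416.4077 min
Eclipse fraction = arcsin(R_E/r)/pi = arcsin(6371.0000/41778.4390)/pi
= arcsin(0.1524949)/pi = 0.04873077
Eclipse duration = 0.04873077 * 1416.4077 = 69.0226 min

69.0226 minutes


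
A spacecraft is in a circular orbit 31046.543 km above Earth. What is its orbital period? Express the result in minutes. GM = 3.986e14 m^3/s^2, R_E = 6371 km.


r = 37417.5430 km = 3.7417543e+07 m
T = 2*pi*sqrt(r^3/mu) = 2*pi*sqrt(5.2387274e+22 / 3.986e14)
T = 72031.7757 s = 1200.5296 min

1200.5296 minutes


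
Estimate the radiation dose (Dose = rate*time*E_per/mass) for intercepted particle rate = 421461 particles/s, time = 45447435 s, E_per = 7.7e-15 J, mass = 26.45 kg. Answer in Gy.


Total energy deposited = rate * time * E_per
  = 421461 * 45447435 * 7.7e-15 = 0.1474883 J
Dose = E_total / mass = 0.1474883 / 26.45
Dose = 0.005576116 Gy

0.0056 Gy


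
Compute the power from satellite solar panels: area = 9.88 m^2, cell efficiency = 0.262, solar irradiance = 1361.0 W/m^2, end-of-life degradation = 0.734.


P = area * eta * S * degradation
P = 9.88 * 0.262 * 1361.0 * 0.734
P = 2585.9041 W

2585.9041 W


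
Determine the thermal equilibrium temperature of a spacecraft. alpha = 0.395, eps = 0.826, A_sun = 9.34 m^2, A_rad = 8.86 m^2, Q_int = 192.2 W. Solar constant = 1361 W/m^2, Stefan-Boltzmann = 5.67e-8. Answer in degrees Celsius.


Numerator = alpha*S*A_sun + Q_int = 0.395*1361*9.34 + 192.2 = 5213.3373 W
Denominator = eps*sigma*A_rad = 0.826*5.67e-8*8.86 = 4.1495101e-07 W/K^4
T^4 = 1.2563742e+10 K^4
T = 334.7956 K = 61.6456 C

61.6456 degrees Celsius


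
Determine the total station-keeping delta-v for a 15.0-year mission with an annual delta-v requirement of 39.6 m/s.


dV = rate * years = 39.6 * 15.0
dV = 594.0000 m/s

594.0000 m/s


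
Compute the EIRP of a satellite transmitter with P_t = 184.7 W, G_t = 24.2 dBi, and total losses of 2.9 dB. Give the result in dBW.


Pt = 184.7 W = 22.6647 dBW
EIRP = Pt_dBW + Gt - losses = 22.6647 + 24.2 - 2.9 = 43.9647 dBW

43.9647 dBW


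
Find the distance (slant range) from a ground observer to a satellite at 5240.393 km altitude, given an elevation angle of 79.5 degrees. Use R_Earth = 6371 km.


h = 5240.393 km, el = 79.5 deg
d = -R_E*sin(el) + sqrt((R_E*sin(el))^2 + 2*R_E*h + h^2)
d = -6371.0000*sin(1.3875) + sqrt((6371.0000*0.9832549)^2 + 2*6371.0000*5240.393 + 5240.393^2)
d = 5288.8849 km

5288.8849 km


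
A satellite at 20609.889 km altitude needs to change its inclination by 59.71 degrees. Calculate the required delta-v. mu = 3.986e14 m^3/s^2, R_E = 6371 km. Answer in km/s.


r = 26980.8890 km = 2.6980889e+07 m
V = sqrt(mu/r) = 3843.6207 m/s
di = 59.71 deg = 1.0421 rad
dV = 2*V*sin(di/2) = 2*3843.6207*sin(0.521068)
dV = 3826.7604 m/s = 3.8268 km/s

3.8268 km/s


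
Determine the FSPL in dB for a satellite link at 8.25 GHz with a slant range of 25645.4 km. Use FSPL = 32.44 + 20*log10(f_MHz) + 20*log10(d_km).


f = 8.25 GHz = 8250.0000 MHz
d = 25645.4 km
FSPL = 32.44 + 20*log10(8250.0000) + 20*log10(25645.4)
FSPL = 32.44 + 78.3291 + 88.1802
FSPL = 198.9493 dB

198.9493 dB


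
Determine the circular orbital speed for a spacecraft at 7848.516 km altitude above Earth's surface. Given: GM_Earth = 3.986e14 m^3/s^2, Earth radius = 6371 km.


r = R_E + alt = 6371.0 + 7848.516 = 14219.5160 km = 1.4219516e+07 m
v = sqrt(mu/r) = sqrt(3.986e14 / 1.4219516e+07) = 5294.5157 m/s = 5.2945 km/s

5.2945 km/s


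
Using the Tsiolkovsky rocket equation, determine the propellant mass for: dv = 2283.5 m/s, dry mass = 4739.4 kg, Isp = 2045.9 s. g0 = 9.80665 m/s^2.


ve = Isp * g0 = 2045.9 * 9.80665 = 20063.425235 m/s
mass ratio = exp(dv/ve) = exp(2283.5/20063.425235) = 1.12054376
m_prop = m_dry * (mr - 1) = 4739.4 * (1.12054376 - 1)
m_prop = 571.3051 kg

571.3051 kg


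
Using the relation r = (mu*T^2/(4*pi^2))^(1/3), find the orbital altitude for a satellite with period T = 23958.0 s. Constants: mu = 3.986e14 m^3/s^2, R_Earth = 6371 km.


T = 23958.0 s
r = (mu*T^2/(4*pi^2))^(1/3) = (3.986e14 * 23958.0^2 / (4*pi^2))^(1/3)
r = 1.7962201e+07 m = 17962.2013 km
alt = r - R_E = 17962.2013 - 6371 = 11591.2013 km

11591.2013 km


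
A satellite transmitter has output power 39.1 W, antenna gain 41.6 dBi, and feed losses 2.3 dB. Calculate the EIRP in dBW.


Pt = 39.1 W = 15.9218 dBW
EIRP = Pt_dBW + Gt - losses = 15.9218 + 41.6 - 2.3 = 55.2218 dBW

55.2218 dBW


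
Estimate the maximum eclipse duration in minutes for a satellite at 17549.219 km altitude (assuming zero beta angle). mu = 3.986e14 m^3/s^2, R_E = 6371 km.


r = 23920.2190 km
T = 613.6316 min
Eclipse fraction = arcsin(R_E/r)/pi = arcsin(6371.0000/23920.2190)/pi
= arcsin(0.2663437)/pi = 0.08581562
Eclipse duration = 0.08581562 * 613.6316 = 52.6592 min

52.6592 minutes


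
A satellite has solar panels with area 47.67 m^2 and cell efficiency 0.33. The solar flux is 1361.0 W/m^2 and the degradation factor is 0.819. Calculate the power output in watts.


P = area * eta * S * degradation
P = 47.67 * 0.33 * 1361.0 * 0.819
P = 17534.8122 W

17534.8122 W


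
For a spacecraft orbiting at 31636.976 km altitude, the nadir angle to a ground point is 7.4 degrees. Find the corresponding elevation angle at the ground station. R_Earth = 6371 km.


r = R_E + alt = 38007.9760 km
Law of sines in the satellite / Earth-center / ground-point triangle:
  sin(nadir)/R_E = sin(90 + el)/r  =>  cos(el) = (r/R_E)*sin(nadir)
cos(el) = (38007.9760 / 6371.0000) * sin(7.4 deg) = 0.768366
el = arccos(0.768366) = 39.7926 deg
(Earth-central angle = 90 - nadir - el = 42.8074 deg)

39.7926 degrees


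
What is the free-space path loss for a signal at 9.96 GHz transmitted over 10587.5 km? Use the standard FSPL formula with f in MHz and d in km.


f = 9.96 GHz = 9960.0000 MHz
d = 10587.5 km
FSPL = 32.44 + 20*log10(9960.0000) + 20*log10(10587.5)
FSPL = 32.44 + 79.9652 + 80.4959
FSPL = 192.9011 dB

192.9011 dB


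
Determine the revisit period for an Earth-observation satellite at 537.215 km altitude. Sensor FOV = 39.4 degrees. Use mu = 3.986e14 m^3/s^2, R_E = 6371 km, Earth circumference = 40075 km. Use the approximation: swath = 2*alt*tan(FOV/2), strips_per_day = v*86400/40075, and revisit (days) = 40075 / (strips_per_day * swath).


swath = 2*537.215*tan(0.3438299) = 384.7016 km
v = sqrt(mu/r) = 7596.0134 m/s = 7.5960 km/s
strips/day = v*86400/40075 = 7.5960*86400/40075 = 16.3767
coverage/day = strips * swath = 16.3767 * 384.7016 = 6300.1366 km
revisit = 40075 / 6300.1366 = 6.3610 days

6.3610 days


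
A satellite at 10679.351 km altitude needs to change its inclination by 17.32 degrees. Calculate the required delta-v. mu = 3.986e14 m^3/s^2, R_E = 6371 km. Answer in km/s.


r = 17050.3510 km = 1.7050351e+07 m
V = sqrt(mu/r) = 4835.0613 m/s
di = 17.32 deg = 0.302291 rad
dV = 2*V*sin(di/2) = 2*4835.0613*sin(0.1511455)
dV = 1456.0370 m/s = 1.4560 km/s

1.4560 km/s


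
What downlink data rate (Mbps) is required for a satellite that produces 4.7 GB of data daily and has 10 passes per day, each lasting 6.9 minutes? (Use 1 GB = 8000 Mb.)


total contact time = 10 * 6.9 * 60 = 4140.0000 s
data = 4.7 GB = 37600.0000 Mb
rate = 37600.0000 / 4140.0000 = 9.0821 Mbps

9.0821 Mbps


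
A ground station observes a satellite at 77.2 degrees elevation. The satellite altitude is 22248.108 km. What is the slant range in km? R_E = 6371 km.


h = 22248.108 km, el = 77.2 deg
d = -R_E*sin(el) + sqrt((R_E*sin(el))^2 + 2*R_E*h + h^2)
d = -6371.0000*sin(1.3474) + sqrt((6371.0000*0.9751494)^2 + 2*6371.0000*22248.108 + 22248.108^2)
d = 22371.6033 km

22371.6033 km


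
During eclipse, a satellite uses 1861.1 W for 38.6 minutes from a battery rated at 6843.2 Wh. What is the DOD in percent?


E_used = P * t / 60 = 1861.1 * 38.6 / 60 = 1197.3077 Wh
DOD = E_used / E_total * 100 = 1197.3077 / 6843.2 * 100
DOD = 17.4963 %

17.4963 %


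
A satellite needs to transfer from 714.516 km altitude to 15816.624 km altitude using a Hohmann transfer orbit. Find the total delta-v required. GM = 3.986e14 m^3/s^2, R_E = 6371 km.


r1 = 7085.5160 km = 7.085516e+06 m
r2 = 22187.6240 km = 2.2187624e+07 m
dv1 = sqrt(mu/r1)*(sqrt(2*r2/(r1+r2)) - 1) = 1734.2381 m/s
dv2 = sqrt(mu/r2)*(1 - sqrt(2*r1/(r1+r2))) = 1289.4794 m/s
total dv = |dv1| + |dv2| = 1734.2381 + 1289.4794 = 3023.7175 m/s = 3.0237 km/s

3.0237 km/s


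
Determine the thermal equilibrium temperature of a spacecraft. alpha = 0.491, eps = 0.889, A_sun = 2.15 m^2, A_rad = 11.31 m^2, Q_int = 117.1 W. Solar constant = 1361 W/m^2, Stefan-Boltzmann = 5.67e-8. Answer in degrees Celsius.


Numerator = alpha*S*A_sun + Q_int = 0.491*1361*2.15 + 117.1 = 1553.8396 W
Denominator = eps*sigma*A_rad = 0.889*5.67e-8*11.31 = 5.7009525e-07 W/K^4
T^4 = 2.725579e+09 K^4
T = 228.4887 K = -44.6613 C

-44.6613 degrees Celsius


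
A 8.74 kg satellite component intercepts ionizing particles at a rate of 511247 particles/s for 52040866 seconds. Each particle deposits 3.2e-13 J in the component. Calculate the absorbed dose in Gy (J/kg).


Total energy deposited = rate * time * E_per
  = 511247 * 52040866 * 3.2e-13 = 8.5138 J
Dose = E_total / mass = 8.5138 / 8.74
Dose = 0.9741231 Gy

0.9741 Gy


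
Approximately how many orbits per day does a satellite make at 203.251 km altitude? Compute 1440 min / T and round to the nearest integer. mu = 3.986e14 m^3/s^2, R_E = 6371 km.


r = 6.574251e+06 m
T = 2*pi*sqrt(r^3/mu) = 5304.9420 s = 88.4157 min
revs/day = 1440 / 88.4157 = 16.2867
Rounded: 16 revolutions per day

16 revolutions per day


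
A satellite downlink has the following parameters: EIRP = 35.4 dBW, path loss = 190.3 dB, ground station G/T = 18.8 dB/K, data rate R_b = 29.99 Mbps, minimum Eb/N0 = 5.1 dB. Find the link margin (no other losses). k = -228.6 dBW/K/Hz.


C/N0 = EIRP - FSPL + G/T - k = 35.4 - 190.3 + 18.8 - (-228.6)
C/N0 = 92.5000 dB-Hz
R_b = 29.99 Mbps = 2.999e+07 bps -> 10*log10(R_b) = 74.7698 dB-Hz
Eb/N0 = C/N0 - 10*log10(R_b) = 92.5000 - 74.7698 = 17.7302 dB
Margin = Eb/N0 - Eb/N0_req = 17.7302 - 5.1 = 12.6302 dB (link closes)

12.6302 dB


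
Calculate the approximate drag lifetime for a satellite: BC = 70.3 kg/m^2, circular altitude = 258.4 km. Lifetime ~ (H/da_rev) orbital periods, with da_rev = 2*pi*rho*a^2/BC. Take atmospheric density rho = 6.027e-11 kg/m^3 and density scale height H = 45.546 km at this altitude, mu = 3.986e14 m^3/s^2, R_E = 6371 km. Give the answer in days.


a = R_E + alt = 6629.4000 km = 6.6294e+06 m
da_rev = 2*pi*rho*a^2/BC = 2*pi*6.027e-11*(6.6294e+06)^2/70.3 = 236.741384 m per revolution
N = H/da_rev = 45546.0000 m / 236.741384 m = 192.3871 revolutions
P = 2*pi*sqrt(a^3/mu) = 5371.8337 s
lifetime = N*P = 192.3871 * 5371.8337 = 1.0334718e+06 s = 11.9615 days

11.9615 days


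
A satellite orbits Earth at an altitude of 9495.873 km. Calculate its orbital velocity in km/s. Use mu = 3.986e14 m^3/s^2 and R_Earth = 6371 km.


r = R_E + alt = 6371.0 + 9495.873 = 15866.8730 km = 1.5866873e+07 m
v = sqrt(mu/r) = sqrt(3.986e14 / 1.5866873e+07) = 5012.1375 m/s = 5.0121 km/s

5.0121 km/s


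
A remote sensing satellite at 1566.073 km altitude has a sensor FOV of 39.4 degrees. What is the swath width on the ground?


FOV = 39.4 deg = 0.6876597 rad
swath = 2 * alt * tan(FOV/2) = 2 * 1566.073 * tan(0.3438299)
swath = 2 * 1566.073 * 0.3580518
swath = 1121.4706 km

1121.4706 km


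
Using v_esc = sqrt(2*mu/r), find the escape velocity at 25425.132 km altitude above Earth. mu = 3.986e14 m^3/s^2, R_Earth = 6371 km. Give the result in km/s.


r = 6371.0 + 25425.132 = 31796.1320 km = 3.1796132e+07 m
v_esc = sqrt(2*mu/r) = sqrt(2*3.986e14 / 3.1796132e+07)
v_esc = 5007.2180 m/s = 5.0072 km/s

5.0072 km/s


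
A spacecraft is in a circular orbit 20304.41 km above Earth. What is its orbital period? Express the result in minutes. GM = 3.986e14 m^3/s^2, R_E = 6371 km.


r = 26675.4100 km = 2.667541e+07 m
T = 2*pi*sqrt(r^3/mu) = 2*pi*sqrt(1.8981622e+22 / 3.986e14)
T = 43358.8621 s = 722.6477 min

722.6477 minutes


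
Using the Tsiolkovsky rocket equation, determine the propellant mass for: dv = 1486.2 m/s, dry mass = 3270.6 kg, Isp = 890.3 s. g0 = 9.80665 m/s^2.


ve = Isp * g0 = 890.3 * 9.80665 = 8730.860495 m/s
mass ratio = exp(dv/ve) = exp(1486.2/8730.860495) = 1.18557012
m_prop = m_dry * (mr - 1) = 3270.6 * (1.18557012 - 1)
m_prop = 606.9256 kg

606.9256 kg


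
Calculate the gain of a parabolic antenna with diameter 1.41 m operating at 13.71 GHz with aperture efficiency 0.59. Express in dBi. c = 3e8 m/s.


lambda = c/f = 3e8 / 1.371e+10 = 0.02188184 m
G = eta*(pi*D/lambda)^2 = 0.59*(pi*1.41/0.02188184)^2
G = 24178.1119 (linear)
G = 10*log10(24178.1119) = 43.8342 dBi

43.8342 dBi
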